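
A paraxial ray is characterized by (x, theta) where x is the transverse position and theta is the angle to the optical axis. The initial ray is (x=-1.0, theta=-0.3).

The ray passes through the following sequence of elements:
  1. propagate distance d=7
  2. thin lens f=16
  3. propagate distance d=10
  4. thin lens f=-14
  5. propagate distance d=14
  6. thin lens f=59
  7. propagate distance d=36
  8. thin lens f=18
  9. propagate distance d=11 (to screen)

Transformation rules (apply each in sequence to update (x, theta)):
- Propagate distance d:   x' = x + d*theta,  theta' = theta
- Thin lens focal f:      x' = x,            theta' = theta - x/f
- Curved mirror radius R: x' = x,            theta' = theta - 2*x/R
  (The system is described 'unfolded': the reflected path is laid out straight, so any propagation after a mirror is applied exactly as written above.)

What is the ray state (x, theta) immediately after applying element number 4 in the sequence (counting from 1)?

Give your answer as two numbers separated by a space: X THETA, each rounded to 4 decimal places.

Answer: -4.1625 -0.4036

Derivation:
Initial: x=-1.0000 theta=-0.3000
After 1 (propagate distance d=7): x=-3.1000 theta=-0.3000
After 2 (thin lens f=16): x=-3.1000 theta=-17/160 (≈-0.1063)
After 3 (propagate distance d=10): x=-4.1625 theta=-17/160 (≈-0.1063)
After 4 (thin lens f=-14): x=-4.1625 theta=-113/280 (≈-0.4036)
Rounded to 4 decimal places: x = -4.1625, theta = -0.4036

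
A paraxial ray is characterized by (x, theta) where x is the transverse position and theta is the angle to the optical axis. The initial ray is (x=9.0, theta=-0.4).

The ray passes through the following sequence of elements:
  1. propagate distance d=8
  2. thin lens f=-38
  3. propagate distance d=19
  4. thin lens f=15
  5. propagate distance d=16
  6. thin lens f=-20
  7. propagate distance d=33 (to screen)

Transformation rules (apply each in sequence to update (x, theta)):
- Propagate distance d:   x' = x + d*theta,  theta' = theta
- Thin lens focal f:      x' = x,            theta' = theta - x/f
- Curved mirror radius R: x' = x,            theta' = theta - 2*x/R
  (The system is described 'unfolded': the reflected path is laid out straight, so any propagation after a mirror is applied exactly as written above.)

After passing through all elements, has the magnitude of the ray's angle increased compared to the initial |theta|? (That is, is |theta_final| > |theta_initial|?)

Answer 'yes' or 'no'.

Initial: x=9.0000 theta=-0.4000
After 1 (propagate distance d=8): x=5.8000 theta=-0.4000
After 2 (thin lens f=-38): x=5.8000 theta=-47/190 (≈-0.2474)
After 3 (propagate distance d=19): x=1.1000 theta=-47/190 (≈-0.2474)
After 4 (thin lens f=15): x=1.1000 theta=-457/1425 (≈-0.3207)
After 5 (propagate distance d=16): x=-11489/2850 (≈-4.0312) theta=-457/1425 (≈-0.3207)
After 6 (thin lens f=-20): x=-11489/2850 (≈-4.0312) theta=-9923/19000 (≈-0.5223)
After 7 (propagate distance d=33 (to screen)): x=-1212157/57000 (≈-21.2659) theta=-9923/19000 (≈-0.5223)
|theta_initial|=0.4000 |theta_final|=9923/19000 (≈0.5223) -> increased

Answer: yes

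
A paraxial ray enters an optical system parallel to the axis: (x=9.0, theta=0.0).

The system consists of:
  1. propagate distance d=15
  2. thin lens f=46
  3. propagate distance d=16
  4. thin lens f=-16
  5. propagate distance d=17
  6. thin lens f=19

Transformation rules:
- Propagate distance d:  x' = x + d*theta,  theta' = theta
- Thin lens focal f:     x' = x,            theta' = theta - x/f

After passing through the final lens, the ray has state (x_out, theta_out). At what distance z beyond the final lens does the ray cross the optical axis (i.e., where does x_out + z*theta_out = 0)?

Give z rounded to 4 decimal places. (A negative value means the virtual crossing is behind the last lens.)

Answer: 30.1814

Derivation:
Initial: x=9.0000 theta=0.0000
After 1 (propagate distance d=15): x=9.0000 theta=0.0000
After 2 (thin lens f=46): x=9.0000 theta=-9/46 (≈-0.1957)
After 3 (propagate distance d=16): x=135/23 (≈5.8696) theta=-9/46 (≈-0.1957)
After 4 (thin lens f=-16): x=135/23 (≈5.8696) theta=63/368 (≈0.1712)
After 5 (propagate distance d=17): x=3231/368 (≈8.7799) theta=63/368 (≈0.1712)
After 6 (thin lens f=19): x=3231/368 (≈8.7799) theta=-1017/3496 (≈-0.2909)
z_focus = -x_out/theta_out = -(3231/368)/(-1017/3496) = 6821/226 ≈ 30.1814
Rounded to 4 decimal places: z = 30.1814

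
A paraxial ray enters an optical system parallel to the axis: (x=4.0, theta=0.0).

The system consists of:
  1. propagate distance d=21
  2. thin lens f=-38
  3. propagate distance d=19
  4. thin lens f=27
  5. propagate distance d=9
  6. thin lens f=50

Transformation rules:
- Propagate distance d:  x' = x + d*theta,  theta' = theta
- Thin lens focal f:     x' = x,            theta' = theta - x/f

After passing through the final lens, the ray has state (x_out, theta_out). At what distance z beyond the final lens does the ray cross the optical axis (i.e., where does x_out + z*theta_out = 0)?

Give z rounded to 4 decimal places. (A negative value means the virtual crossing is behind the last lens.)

Initial: x=4.0000 theta=0.0000
After 1 (propagate distance d=21): x=4.0000 theta=0.0000
After 2 (thin lens f=-38): x=4.0000 theta=2/19 (≈0.1053)
After 3 (propagate distance d=19): x=6.0000 theta=2/19 (≈0.1053)
After 4 (thin lens f=27): x=6.0000 theta=-20/171 (≈-0.1170)
After 5 (propagate distance d=9): x=94/19 (≈4.9474) theta=-20/171 (≈-0.1170)
After 6 (thin lens f=50): x=94/19 (≈4.9474) theta=-923/4275 (≈-0.2159)
z_focus = -x_out/theta_out = -(94/19)/(-923/4275) = 21150/923 ≈ 22.9144
Rounded to 4 decimal places: z = 22.9144

Answer: 22.9144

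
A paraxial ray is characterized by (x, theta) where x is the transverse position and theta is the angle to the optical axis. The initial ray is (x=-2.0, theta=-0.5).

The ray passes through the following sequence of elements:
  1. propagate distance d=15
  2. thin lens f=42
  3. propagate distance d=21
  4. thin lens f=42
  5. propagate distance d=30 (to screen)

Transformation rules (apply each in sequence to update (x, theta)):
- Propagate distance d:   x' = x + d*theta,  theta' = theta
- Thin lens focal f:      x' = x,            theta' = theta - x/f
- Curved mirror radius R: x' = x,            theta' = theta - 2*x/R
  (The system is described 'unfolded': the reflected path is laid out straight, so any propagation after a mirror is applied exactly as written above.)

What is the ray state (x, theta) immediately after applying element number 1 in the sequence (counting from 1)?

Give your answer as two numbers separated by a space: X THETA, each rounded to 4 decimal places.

Answer: -9.5000 -0.5000

Derivation:
Initial: x=-2.0000 theta=-0.5000
After 1 (propagate distance d=15): x=-9.5000 theta=-0.5000
Rounded to 4 decimal places: x = -9.5000, theta = -0.5000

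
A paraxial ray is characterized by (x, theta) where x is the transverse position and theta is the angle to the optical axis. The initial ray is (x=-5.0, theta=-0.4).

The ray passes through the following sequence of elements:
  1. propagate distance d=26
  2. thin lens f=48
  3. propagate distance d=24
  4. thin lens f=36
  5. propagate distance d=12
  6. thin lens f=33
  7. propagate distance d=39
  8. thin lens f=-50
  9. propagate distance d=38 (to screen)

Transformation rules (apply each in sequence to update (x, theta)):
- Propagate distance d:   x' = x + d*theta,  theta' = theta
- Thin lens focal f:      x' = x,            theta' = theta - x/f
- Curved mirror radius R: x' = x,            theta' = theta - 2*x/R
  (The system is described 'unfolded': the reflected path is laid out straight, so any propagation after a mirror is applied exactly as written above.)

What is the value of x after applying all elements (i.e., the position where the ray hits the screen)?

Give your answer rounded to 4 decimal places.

Initial: x=-5.0000 theta=-0.4000
After 1 (propagate distance d=26): x=-15.4000 theta=-0.4000
After 2 (thin lens f=48): x=-15.4000 theta=-19/240 (≈-0.0792)
After 3 (propagate distance d=24): x=-17.3000 theta=-19/240 (≈-0.0792)
After 4 (thin lens f=36): x=-17.3000 theta=289/720 (≈0.4014)
After 5 (propagate distance d=12): x=-749/60 (≈-12.4833) theta=289/720 (≈0.4014)
After 6 (thin lens f=33): x=-749/60 (≈-12.4833) theta=1235/1584 (≈0.7797)
After 7 (propagate distance d=39): x=15773/880 (≈17.9239) theta=1235/1584 (≈0.7797)
After 8 (thin lens f=-50): x=15773/880 (≈17.9239) theta=450707/396000 (≈1.1381)
After 9 (propagate distance d=38 (to screen)): x=6056179/99000 (≈61.1735) theta=450707/396000 (≈1.1381)
Rounded to 4 decimal places: x = 61.1735

Answer: 61.1735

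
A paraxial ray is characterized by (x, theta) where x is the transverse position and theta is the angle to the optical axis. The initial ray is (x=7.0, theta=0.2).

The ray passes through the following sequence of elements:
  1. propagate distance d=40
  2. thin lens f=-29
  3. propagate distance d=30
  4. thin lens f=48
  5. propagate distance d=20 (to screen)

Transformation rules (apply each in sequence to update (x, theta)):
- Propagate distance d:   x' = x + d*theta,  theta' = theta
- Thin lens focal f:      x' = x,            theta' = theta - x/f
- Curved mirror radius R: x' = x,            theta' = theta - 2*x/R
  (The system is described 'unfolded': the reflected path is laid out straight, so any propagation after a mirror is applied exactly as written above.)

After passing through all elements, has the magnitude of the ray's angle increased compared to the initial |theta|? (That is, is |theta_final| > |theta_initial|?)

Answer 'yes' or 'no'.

Initial: x=7.0000 theta=0.2000
After 1 (propagate distance d=40): x=15.0000 theta=0.2000
After 2 (thin lens f=-29): x=15.0000 theta=104/145 (≈0.7172)
After 3 (propagate distance d=30): x=1059/29 (≈36.5172) theta=104/145 (≈0.7172)
After 4 (thin lens f=48): x=1059/29 (≈36.5172) theta=-101/2320 (≈-0.0435)
After 5 (propagate distance d=20 (to screen)): x=4135/116 (≈35.6466) theta=-101/2320 (≈-0.0435)
|theta_initial|=0.2000 |theta_final|=101/2320 (≈0.0435) -> not increased

Answer: no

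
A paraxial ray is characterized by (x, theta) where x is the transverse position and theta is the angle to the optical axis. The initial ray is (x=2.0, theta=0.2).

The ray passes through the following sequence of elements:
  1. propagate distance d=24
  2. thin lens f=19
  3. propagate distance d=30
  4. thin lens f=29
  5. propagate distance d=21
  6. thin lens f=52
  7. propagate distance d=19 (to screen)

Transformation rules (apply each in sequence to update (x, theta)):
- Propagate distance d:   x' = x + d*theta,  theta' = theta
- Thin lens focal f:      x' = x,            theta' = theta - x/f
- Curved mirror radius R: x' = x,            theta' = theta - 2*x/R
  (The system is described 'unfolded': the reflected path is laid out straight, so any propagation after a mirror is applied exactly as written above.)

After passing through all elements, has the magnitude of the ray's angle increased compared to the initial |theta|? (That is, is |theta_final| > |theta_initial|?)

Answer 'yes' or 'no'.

Initial: x=2.0000 theta=0.2000
After 1 (propagate distance d=24): x=6.8000 theta=0.2000
After 2 (thin lens f=19): x=6.8000 theta=-3/19 (≈-0.1579)
After 3 (propagate distance d=30): x=196/95 (≈2.0632) theta=-3/19 (≈-0.1579)
After 4 (thin lens f=29): x=196/95 (≈2.0632) theta=-631/2755 (≈-0.2290)
After 5 (propagate distance d=21): x=-7567/2755 (≈-2.7466) theta=-631/2755 (≈-0.2290)
After 6 (thin lens f=52): x=-7567/2755 (≈-2.7466) theta=-5049/28652 (≈-0.1762)
After 7 (propagate distance d=19 (to screen)): x=-873139/143260 (≈-6.0948) theta=-5049/28652 (≈-0.1762)
|theta_initial|=0.2000 |theta_final|=5049/28652 (≈0.1762) -> not increased

Answer: no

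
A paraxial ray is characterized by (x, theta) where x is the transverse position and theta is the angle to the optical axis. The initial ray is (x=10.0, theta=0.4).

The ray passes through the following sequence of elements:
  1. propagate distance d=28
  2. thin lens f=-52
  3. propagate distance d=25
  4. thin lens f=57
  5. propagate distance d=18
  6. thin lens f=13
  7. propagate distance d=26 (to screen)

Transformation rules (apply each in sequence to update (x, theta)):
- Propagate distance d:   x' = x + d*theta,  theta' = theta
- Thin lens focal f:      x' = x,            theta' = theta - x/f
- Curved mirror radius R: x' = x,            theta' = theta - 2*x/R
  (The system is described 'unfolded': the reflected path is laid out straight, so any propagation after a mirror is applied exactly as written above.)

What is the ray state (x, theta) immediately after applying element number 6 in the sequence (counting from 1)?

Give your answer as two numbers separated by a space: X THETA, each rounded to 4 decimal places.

Answer: 42.8595 -3.2154

Derivation:
Initial: x=10.0000 theta=0.4000
After 1 (propagate distance d=28): x=21.2000 theta=0.4000
After 2 (thin lens f=-52): x=21.2000 theta=21/26 (≈0.8077)
After 3 (propagate distance d=25): x=5381/130 (≈41.3923) theta=21/26 (≈0.8077)
After 4 (thin lens f=57): x=5381/130 (≈41.3923) theta=302/3705 (≈0.0815)
After 5 (propagate distance d=18): x=105863/2470 (≈42.8595) theta=302/3705 (≈0.0815)
After 6 (thin lens f=13): x=105863/2470 (≈42.8595) theta=-309737/96330 (≈-3.2154)
Rounded to 4 decimal places: x = 42.8595, theta = -3.2154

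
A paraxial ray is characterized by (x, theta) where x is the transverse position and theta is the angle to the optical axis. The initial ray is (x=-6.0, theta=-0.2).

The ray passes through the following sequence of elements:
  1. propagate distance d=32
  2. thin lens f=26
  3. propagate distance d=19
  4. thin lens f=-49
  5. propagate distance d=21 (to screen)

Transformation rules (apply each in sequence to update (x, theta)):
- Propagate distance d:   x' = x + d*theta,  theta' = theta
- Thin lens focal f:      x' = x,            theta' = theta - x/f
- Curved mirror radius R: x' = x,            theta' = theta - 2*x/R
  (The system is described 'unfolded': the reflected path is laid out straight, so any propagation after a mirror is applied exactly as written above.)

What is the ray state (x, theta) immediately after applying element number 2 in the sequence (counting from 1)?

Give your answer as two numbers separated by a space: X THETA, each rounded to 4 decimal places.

Answer: -12.4000 0.2769

Derivation:
Initial: x=-6.0000 theta=-0.2000
After 1 (propagate distance d=32): x=-12.4000 theta=-0.2000
After 2 (thin lens f=26): x=-12.4000 theta=18/65 (≈0.2769)
Rounded to 4 decimal places: x = -12.4000, theta = 0.2769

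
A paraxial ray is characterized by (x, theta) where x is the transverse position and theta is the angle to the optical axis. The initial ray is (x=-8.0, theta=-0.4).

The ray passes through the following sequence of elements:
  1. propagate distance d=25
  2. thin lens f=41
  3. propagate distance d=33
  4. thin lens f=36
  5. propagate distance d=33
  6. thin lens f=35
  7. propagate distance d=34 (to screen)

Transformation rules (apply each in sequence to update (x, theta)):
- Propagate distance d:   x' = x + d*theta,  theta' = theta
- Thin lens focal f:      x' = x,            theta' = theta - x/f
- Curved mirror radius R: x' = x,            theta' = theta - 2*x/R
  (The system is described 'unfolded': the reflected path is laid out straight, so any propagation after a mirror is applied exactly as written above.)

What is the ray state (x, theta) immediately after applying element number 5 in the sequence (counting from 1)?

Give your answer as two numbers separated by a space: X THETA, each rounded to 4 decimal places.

Answer: -0.1049 0.5033

Derivation:
Initial: x=-8.0000 theta=-0.4000
After 1 (propagate distance d=25): x=-18.0000 theta=-0.4000
After 2 (thin lens f=41): x=-18.0000 theta=8/205 (≈0.0390)
After 3 (propagate distance d=33): x=-3426/205 (≈-16.7122) theta=8/205 (≈0.0390)
After 4 (thin lens f=36): x=-3426/205 (≈-16.7122) theta=619/1230 (≈0.5033)
After 5 (propagate distance d=33): x=-43/410 (≈-0.1049) theta=619/1230 (≈0.5033)
Rounded to 4 decimal places: x = -0.1049, theta = 0.5033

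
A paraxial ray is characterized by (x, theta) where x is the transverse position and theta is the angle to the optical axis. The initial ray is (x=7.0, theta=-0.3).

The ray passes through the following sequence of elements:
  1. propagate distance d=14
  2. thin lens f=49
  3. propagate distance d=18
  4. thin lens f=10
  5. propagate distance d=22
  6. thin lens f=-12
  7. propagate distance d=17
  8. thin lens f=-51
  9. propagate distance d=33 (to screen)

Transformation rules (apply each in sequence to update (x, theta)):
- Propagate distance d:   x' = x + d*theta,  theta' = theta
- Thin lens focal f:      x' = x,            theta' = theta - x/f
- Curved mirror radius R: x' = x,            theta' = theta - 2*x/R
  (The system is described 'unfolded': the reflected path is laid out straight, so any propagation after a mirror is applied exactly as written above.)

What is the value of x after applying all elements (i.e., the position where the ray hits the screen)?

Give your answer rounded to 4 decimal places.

Answer: -23.2270

Derivation:
Initial: x=7.0000 theta=-0.3000
After 1 (propagate distance d=14): x=2.8000 theta=-0.3000
After 2 (thin lens f=49): x=2.8000 theta=-5/14 (≈-0.3571)
After 3 (propagate distance d=18): x=-127/35 (≈-3.6286) theta=-5/14 (≈-0.3571)
After 4 (thin lens f=10): x=-127/35 (≈-3.6286) theta=1/175 (≈0.0057)
After 5 (propagate distance d=22): x=-613/175 (≈-3.5029) theta=1/175 (≈0.0057)
After 6 (thin lens f=-12): x=-613/175 (≈-3.5029) theta=-601/2100 (≈-0.2862)
After 7 (propagate distance d=17): x=-17573/2100 (≈-8.3681) theta=-601/2100 (≈-0.2862)
After 8 (thin lens f=-51): x=-17573/2100 (≈-8.3681) theta=-12056/26775 (≈-0.4503)
After 9 (propagate distance d=33 (to screen)): x=-165841/7140 (≈-23.2270) theta=-12056/26775 (≈-0.4503)
Rounded to 4 decimal places: x = -23.2270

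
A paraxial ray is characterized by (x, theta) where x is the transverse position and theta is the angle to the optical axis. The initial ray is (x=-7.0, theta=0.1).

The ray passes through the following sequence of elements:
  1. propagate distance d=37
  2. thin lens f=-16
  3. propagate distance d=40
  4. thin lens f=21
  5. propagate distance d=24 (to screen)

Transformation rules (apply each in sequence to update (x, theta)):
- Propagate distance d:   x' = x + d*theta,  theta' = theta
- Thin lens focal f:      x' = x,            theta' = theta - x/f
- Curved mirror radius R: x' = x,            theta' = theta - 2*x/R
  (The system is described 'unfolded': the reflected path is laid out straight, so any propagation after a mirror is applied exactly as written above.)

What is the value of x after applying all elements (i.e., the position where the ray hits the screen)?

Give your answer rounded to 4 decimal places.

Initial: x=-7.0000 theta=0.1000
After 1 (propagate distance d=37): x=-3.3000 theta=0.1000
After 2 (thin lens f=-16): x=-3.3000 theta=-17/160 (≈-0.1063)
After 3 (propagate distance d=40): x=-7.5500 theta=-17/160 (≈-0.1063)
After 4 (thin lens f=21): x=-7.5500 theta=851/3360 (≈0.2533)
After 5 (propagate distance d=24 (to screen)): x=-103/70 (≈-1.4714) theta=851/3360 (≈0.2533)
Rounded to 4 decimal places: x = -1.4714

Answer: -1.4714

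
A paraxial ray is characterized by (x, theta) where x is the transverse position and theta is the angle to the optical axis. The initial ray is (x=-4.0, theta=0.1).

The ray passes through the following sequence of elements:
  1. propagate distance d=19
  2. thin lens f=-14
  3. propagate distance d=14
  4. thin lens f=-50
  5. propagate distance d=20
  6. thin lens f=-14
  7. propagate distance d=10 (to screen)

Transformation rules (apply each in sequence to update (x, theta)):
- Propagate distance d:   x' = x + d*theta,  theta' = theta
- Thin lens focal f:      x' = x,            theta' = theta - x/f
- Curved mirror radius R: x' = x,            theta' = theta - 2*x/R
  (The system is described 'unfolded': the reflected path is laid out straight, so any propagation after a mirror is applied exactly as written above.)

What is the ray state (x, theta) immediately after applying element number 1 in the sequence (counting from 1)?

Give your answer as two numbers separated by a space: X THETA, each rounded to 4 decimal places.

Answer: -2.1000 0.1000

Derivation:
Initial: x=-4.0000 theta=0.1000
After 1 (propagate distance d=19): x=-2.1000 theta=0.1000
Rounded to 4 decimal places: x = -2.1000, theta = 0.1000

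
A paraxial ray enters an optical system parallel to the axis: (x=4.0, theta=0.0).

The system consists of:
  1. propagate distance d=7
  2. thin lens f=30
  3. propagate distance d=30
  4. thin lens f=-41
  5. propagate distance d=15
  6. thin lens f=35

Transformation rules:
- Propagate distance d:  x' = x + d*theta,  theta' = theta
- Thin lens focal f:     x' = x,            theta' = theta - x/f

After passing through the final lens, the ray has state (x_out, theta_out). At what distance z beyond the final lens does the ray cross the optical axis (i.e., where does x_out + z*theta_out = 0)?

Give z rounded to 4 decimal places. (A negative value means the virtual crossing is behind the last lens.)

Initial: x=4.0000 theta=0.0000
After 1 (propagate distance d=7): x=4.0000 theta=0.0000
After 2 (thin lens f=30): x=4.0000 theta=-2/15 (≈-0.1333)
After 3 (propagate distance d=30): x=0.0000 theta=-2/15 (≈-0.1333)
After 4 (thin lens f=-41): x=0.0000 theta=-2/15 (≈-0.1333)
After 5 (propagate distance d=15): x=-2.0000 theta=-2/15 (≈-0.1333)
After 6 (thin lens f=35): x=-2.0000 theta=-8/105 (≈-0.0762)
z_focus = -x_out/theta_out = -(-2.0000)/(-8/105) = -26.2500
Rounded to 4 decimal places: z = -26.2500

Answer: -26.2500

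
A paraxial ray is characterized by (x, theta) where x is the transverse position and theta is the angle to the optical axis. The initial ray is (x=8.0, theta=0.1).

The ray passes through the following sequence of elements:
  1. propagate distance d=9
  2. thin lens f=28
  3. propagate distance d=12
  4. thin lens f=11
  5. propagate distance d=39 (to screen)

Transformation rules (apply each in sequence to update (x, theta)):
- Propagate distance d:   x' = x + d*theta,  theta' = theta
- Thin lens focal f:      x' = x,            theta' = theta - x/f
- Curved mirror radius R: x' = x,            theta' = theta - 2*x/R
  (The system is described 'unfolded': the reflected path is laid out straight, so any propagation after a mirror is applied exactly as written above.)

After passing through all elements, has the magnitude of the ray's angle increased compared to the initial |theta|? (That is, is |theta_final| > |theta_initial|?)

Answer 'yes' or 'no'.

Answer: yes

Derivation:
Initial: x=8.0000 theta=0.1000
After 1 (propagate distance d=9): x=8.9000 theta=0.1000
After 2 (thin lens f=28): x=8.9000 theta=-61/280 (≈-0.2179)
After 3 (propagate distance d=12): x=44/7 (≈6.2857) theta=-61/280 (≈-0.2179)
After 4 (thin lens f=11): x=44/7 (≈6.2857) theta=-221/280 (≈-0.7893)
After 5 (propagate distance d=39 (to screen)): x=-6859/280 (≈-24.4964) theta=-221/280 (≈-0.7893)
|theta_initial|=0.1000 |theta_final|=221/280 (≈0.7893) -> increased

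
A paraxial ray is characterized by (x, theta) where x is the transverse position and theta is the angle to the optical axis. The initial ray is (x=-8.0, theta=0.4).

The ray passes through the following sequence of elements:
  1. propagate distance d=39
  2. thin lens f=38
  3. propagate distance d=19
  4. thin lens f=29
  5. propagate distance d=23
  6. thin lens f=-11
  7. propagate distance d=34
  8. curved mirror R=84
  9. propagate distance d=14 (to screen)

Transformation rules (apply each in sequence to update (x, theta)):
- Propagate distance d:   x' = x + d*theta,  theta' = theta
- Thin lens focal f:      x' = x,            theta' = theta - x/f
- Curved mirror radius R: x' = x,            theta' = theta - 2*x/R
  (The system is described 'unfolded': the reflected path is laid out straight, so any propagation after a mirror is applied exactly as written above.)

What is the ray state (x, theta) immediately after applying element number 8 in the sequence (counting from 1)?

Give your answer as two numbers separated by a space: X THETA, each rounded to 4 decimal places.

Answer: 21.9016 -0.0820

Derivation:
Initial: x=-8.0000 theta=0.4000
After 1 (propagate distance d=39): x=7.6000 theta=0.4000
After 2 (thin lens f=38): x=7.6000 theta=0.2000
After 3 (propagate distance d=19): x=11.4000 theta=0.2000
After 4 (thin lens f=29): x=11.4000 theta=-28/145 (≈-0.1931)
After 5 (propagate distance d=23): x=1009/145 (≈6.9586) theta=-28/145 (≈-0.1931)
After 6 (thin lens f=-11): x=1009/145 (≈6.9586) theta=701/1595 (≈0.4395)
After 7 (propagate distance d=34): x=34933/1595 (≈21.9016) theta=701/1595 (≈0.4395)
After 8 (curved mirror R=84): x=34933/1595 (≈21.9016) theta=-5491/66990 (≈-0.0820)
Rounded to 4 decimal places: x = 21.9016, theta = -0.0820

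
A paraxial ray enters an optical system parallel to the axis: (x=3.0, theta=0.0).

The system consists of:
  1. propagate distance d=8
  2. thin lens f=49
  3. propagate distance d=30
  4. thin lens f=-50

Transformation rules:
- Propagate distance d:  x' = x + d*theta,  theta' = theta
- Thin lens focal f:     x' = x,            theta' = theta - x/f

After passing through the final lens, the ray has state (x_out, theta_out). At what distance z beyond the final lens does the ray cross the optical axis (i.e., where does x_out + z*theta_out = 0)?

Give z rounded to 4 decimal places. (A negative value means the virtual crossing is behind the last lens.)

Answer: 30.6452

Derivation:
Initial: x=3.0000 theta=0.0000
After 1 (propagate distance d=8): x=3.0000 theta=0.0000
After 2 (thin lens f=49): x=3.0000 theta=-3/49 (≈-0.0612)
After 3 (propagate distance d=30): x=57/49 (≈1.1633) theta=-3/49 (≈-0.0612)
After 4 (thin lens f=-50): x=57/49 (≈1.1633) theta=-93/2450 (≈-0.0380)
z_focus = -x_out/theta_out = -(57/49)/(-93/2450) = 950/31 ≈ 30.6452
Rounded to 4 decimal places: z = 30.6452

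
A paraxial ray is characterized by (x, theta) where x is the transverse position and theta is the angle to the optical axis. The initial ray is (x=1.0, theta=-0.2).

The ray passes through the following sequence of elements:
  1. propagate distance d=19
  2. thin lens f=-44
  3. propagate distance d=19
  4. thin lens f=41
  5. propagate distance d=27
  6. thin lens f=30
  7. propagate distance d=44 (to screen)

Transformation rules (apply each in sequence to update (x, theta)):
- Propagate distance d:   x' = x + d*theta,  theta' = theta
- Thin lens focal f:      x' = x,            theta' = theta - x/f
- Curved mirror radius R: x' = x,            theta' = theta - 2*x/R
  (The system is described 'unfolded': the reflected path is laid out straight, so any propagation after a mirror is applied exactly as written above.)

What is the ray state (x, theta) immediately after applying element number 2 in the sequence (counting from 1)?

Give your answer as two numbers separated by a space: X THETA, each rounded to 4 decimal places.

Initial: x=1.0000 theta=-0.2000
After 1 (propagate distance d=19): x=-2.8000 theta=-0.2000
After 2 (thin lens f=-44): x=-2.8000 theta=-29/110 (≈-0.2636)
Rounded to 4 decimal places: x = -2.8000, theta = -0.2636

Answer: -2.8000 -0.2636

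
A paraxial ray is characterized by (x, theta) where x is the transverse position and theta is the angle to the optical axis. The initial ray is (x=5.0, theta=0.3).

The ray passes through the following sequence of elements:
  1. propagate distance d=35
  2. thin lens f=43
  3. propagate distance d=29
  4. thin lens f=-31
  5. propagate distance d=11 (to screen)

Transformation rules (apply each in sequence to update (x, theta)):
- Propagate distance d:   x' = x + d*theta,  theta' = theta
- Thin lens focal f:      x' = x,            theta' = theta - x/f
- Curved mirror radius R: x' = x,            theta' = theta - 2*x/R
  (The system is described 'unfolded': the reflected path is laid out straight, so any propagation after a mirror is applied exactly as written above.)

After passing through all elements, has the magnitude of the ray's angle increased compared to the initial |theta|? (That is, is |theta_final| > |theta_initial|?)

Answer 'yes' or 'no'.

Initial: x=5.0000 theta=0.3000
After 1 (propagate distance d=35): x=15.5000 theta=0.3000
After 2 (thin lens f=43): x=15.5000 theta=-13/215 (≈-0.0605)
After 3 (propagate distance d=29): x=5911/430 (≈13.7465) theta=-13/215 (≈-0.0605)
After 4 (thin lens f=-31): x=5911/430 (≈13.7465) theta=1021/2666 (≈0.3830)
After 5 (propagate distance d=11 (to screen)): x=119698/6665 (≈17.9592) theta=1021/2666 (≈0.3830)
|theta_initial|=0.3000 |theta_final|=1021/2666 (≈0.3830) -> increased

Answer: yes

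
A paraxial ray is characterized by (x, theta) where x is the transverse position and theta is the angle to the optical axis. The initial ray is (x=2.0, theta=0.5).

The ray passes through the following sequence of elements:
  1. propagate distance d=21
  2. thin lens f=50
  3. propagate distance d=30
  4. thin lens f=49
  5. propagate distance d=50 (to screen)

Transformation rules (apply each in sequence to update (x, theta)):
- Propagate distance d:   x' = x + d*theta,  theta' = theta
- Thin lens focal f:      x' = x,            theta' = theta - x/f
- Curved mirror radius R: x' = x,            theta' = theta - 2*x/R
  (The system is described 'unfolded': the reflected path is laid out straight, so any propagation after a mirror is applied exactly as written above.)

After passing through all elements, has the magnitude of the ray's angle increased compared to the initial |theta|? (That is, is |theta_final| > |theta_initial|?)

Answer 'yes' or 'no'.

Initial: x=2.0000 theta=0.5000
After 1 (propagate distance d=21): x=12.5000 theta=0.5000
After 2 (thin lens f=50): x=12.5000 theta=0.2500
After 3 (propagate distance d=30): x=20.0000 theta=0.2500
After 4 (thin lens f=49): x=20.0000 theta=-31/196 (≈-0.1582)
After 5 (propagate distance d=50 (to screen)): x=1185/98 (≈12.0918) theta=-31/196 (≈-0.1582)
|theta_initial|=0.5000 |theta_final|=31/196 (≈0.1582) -> not increased

Answer: no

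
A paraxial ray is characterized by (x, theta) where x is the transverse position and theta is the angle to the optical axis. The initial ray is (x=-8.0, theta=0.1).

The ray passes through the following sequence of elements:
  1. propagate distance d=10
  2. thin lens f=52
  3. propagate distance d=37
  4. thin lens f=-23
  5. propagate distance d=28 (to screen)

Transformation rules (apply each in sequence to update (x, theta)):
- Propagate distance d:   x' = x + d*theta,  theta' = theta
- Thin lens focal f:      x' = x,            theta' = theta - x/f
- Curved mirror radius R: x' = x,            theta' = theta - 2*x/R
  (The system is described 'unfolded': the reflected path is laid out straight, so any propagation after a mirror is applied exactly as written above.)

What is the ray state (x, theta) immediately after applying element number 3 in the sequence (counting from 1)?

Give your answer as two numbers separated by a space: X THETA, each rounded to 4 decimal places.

Answer: 1.6808 0.2346

Derivation:
Initial: x=-8.0000 theta=0.1000
After 1 (propagate distance d=10): x=-7.0000 theta=0.1000
After 2 (thin lens f=52): x=-7.0000 theta=61/260 (≈0.2346)
After 3 (propagate distance d=37): x=437/260 (≈1.6808) theta=61/260 (≈0.2346)
Rounded to 4 decimal places: x = 1.6808, theta = 0.2346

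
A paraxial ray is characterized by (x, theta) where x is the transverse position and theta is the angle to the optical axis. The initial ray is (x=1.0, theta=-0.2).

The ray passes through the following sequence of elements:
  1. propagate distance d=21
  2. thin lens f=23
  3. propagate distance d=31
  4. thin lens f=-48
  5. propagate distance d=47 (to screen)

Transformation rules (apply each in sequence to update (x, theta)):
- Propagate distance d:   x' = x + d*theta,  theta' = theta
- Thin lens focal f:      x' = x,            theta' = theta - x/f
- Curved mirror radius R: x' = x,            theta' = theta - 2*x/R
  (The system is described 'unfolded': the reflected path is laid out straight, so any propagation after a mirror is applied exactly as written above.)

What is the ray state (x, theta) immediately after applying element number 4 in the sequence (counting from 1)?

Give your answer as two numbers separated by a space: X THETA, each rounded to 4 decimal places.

Initial: x=1.0000 theta=-0.2000
After 1 (propagate distance d=21): x=-3.2000 theta=-0.2000
After 2 (thin lens f=23): x=-3.2000 theta=-7/115 (≈-0.0609)
After 3 (propagate distance d=31): x=-117/23 (≈-5.0870) theta=-7/115 (≈-0.0609)
After 4 (thin lens f=-48): x=-117/23 (≈-5.0870) theta=-307/1840 (≈-0.1668)
Rounded to 4 decimal places: x = -5.0870, theta = -0.1668

Answer: -5.0870 -0.1668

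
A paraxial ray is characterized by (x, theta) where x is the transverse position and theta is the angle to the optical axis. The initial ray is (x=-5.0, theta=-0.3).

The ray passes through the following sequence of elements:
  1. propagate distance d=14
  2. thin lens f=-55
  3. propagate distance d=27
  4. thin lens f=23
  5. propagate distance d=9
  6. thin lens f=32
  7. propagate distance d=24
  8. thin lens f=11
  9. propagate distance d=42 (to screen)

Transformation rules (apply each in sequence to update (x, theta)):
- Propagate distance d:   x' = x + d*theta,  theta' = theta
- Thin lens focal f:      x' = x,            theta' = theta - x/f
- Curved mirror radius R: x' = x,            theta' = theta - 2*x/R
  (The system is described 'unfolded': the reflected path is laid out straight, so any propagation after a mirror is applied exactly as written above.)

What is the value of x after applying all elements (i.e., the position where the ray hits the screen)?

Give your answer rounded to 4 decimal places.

Initial: x=-5.0000 theta=-0.3000
After 1 (propagate distance d=14): x=-9.2000 theta=-0.3000
After 2 (thin lens f=-55): x=-9.2000 theta=-257/550 (≈-0.4673)
After 3 (propagate distance d=27): x=-11999/550 (≈-21.8164) theta=-257/550 (≈-0.4673)
After 4 (thin lens f=23): x=-11999/550 (≈-21.8164) theta=3044/6325 (≈0.4813)
After 5 (propagate distance d=9): x=-44237/2530 (≈-17.4850) theta=3044/6325 (≈0.4813)
After 6 (thin lens f=32): x=-44237/2530 (≈-17.4850) theta=18087/17600 (≈1.0277)
After 7 (propagate distance d=24): x=363263/50600 (≈7.1791) theta=18087/17600 (≈1.0277)
After 8 (thin lens f=11): x=363263/50600 (≈7.1791) theta=1669907/4452800 (≈0.3750)
After 9 (propagate distance d=42 (to screen)): x=51051619/2226400 (≈22.9301) theta=1669907/4452800 (≈0.3750)
Rounded to 4 decimal places: x = 22.9301

Answer: 22.9301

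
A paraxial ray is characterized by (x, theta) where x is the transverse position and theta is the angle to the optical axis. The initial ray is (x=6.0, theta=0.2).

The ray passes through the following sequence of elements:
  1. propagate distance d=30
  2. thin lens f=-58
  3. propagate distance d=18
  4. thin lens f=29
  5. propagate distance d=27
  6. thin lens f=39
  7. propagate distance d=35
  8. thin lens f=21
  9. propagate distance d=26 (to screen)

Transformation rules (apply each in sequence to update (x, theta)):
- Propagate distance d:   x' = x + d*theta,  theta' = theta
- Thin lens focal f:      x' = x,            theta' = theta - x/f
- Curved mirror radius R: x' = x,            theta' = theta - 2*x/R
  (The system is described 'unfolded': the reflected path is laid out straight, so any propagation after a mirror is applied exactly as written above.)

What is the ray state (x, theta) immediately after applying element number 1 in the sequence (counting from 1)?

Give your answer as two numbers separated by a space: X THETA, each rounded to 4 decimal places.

Initial: x=6.0000 theta=0.2000
After 1 (propagate distance d=30): x=12.0000 theta=0.2000
Rounded to 4 decimal places: x = 12.0000, theta = 0.2000

Answer: 12.0000 0.2000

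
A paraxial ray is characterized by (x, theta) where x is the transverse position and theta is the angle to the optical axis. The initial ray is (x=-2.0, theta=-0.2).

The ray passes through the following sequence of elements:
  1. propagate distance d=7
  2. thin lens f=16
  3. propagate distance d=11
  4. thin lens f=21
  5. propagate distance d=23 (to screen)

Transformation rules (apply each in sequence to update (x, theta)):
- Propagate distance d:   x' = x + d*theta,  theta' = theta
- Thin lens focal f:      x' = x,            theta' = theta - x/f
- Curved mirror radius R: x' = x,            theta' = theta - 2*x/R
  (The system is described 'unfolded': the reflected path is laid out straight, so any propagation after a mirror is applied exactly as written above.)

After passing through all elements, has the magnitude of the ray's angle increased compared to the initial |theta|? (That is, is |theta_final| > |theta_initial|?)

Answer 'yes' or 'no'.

Answer: no

Derivation:
Initial: x=-2.0000 theta=-0.2000
After 1 (propagate distance d=7): x=-3.4000 theta=-0.2000
After 2 (thin lens f=16): x=-3.4000 theta=0.0125
After 3 (propagate distance d=11): x=-3.2625 theta=0.0125
After 4 (thin lens f=21): x=-3.2625 theta=47/280 (≈0.1679)
After 5 (propagate distance d=23 (to screen)): x=67/112 (≈0.5982) theta=47/280 (≈0.1679)
|theta_initial|=0.2000 |theta_final|=47/280 (≈0.1679) -> not increased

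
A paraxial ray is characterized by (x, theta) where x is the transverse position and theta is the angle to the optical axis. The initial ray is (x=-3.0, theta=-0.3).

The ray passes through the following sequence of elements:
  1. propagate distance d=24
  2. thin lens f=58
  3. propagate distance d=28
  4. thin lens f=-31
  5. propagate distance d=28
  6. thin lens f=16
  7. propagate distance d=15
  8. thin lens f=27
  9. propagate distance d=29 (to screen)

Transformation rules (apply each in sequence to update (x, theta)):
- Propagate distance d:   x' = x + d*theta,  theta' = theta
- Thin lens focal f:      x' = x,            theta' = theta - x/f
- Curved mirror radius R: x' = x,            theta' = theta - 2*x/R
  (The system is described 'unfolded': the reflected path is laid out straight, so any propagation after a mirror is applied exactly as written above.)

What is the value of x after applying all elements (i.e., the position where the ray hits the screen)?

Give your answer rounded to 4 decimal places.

Initial: x=-3.0000 theta=-0.3000
After 1 (propagate distance d=24): x=-10.2000 theta=-0.3000
After 2 (thin lens f=58): x=-10.2000 theta=-18/145 (≈-0.1241)
After 3 (propagate distance d=28): x=-1983/145 (≈-13.6759) theta=-18/145 (≈-0.1241)
After 4 (thin lens f=-31): x=-1983/145 (≈-13.6759) theta=-2541/4495 (≈-0.5653)
After 5 (propagate distance d=28): x=-132621/4495 (≈-29.5041) theta=-2541/4495 (≈-0.5653)
After 6 (thin lens f=16): x=-132621/4495 (≈-29.5041) theta=18393/14384 (≈1.2787)
After 7 (propagate distance d=15): x=-742461/71920 (≈-10.3234) theta=18393/14384 (≈1.2787)
After 8 (thin lens f=27): x=-742461/71920 (≈-10.3234) theta=268793/161820 (≈1.6611)
After 9 (propagate distance d=29 (to screen)): x=24497839/647280 (≈37.8474) theta=268793/161820 (≈1.6611)
Rounded to 4 decimal places: x = 37.8474

Answer: 37.8474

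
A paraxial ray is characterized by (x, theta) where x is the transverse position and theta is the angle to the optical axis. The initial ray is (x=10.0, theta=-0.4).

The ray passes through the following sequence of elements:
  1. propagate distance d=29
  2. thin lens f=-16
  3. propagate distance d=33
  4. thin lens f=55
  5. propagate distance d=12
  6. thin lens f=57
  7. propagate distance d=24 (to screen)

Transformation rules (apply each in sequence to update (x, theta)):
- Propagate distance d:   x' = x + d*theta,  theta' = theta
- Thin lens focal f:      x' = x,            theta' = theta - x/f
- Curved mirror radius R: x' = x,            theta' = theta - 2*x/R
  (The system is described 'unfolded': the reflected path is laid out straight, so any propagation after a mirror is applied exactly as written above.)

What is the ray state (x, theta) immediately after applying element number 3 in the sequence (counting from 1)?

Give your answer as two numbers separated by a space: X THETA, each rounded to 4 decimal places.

Answer: -18.1000 -0.5000

Derivation:
Initial: x=10.0000 theta=-0.4000
After 1 (propagate distance d=29): x=-1.6000 theta=-0.4000
After 2 (thin lens f=-16): x=-1.6000 theta=-0.5000
After 3 (propagate distance d=33): x=-18.1000 theta=-0.5000
Rounded to 4 decimal places: x = -18.1000, theta = -0.5000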